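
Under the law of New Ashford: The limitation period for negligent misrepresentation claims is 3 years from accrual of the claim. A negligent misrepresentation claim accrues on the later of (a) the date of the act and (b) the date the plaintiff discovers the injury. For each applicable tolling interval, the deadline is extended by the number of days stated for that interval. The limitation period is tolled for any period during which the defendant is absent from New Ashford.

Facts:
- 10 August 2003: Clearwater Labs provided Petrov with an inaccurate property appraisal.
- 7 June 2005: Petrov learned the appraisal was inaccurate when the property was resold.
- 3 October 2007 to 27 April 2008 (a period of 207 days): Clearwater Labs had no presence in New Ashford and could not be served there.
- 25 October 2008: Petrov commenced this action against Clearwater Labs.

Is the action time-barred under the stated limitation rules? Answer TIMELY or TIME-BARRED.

The claim accrued on 7 June 2005 — the later of the 10 August 2003 act and the 7 June 2005 discovery.
The untolled deadline — 3 years after 7 June 2005 — is 7 June 2008.
The defendant's absence from the jurisdiction from 3 October 2007 to 27 April 2008 tolled the period for 207 days, extending the deadline to 31 December 2008.
The 25 October 2008 filing precedes the 31 December 2008 deadline; the claim is timely.

TIMELY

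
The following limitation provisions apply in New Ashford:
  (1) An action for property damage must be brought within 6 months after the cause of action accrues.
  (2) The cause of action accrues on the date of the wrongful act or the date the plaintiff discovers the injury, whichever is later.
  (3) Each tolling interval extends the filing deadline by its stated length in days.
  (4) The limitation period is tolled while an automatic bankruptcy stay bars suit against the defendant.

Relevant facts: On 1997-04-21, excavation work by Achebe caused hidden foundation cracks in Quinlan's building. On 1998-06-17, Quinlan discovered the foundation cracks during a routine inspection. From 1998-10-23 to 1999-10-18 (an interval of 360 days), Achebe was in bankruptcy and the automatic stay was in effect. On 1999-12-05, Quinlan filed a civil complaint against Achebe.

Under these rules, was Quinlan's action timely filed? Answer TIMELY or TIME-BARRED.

TIMELY

Taking the later of the act (1997-04-21) and discovery (1998-06-17), the claim accrued on 1998-06-17.
6 months from 1998-06-17 is 1998-12-17.
The period was tolled for 360 days by the automatic bankruptcy stay (1998-10-23 to 1999-10-18), pushing the deadline to 1999-12-12.
The 1999-12-05 filing precedes the 1999-12-12 deadline; the claim is timely.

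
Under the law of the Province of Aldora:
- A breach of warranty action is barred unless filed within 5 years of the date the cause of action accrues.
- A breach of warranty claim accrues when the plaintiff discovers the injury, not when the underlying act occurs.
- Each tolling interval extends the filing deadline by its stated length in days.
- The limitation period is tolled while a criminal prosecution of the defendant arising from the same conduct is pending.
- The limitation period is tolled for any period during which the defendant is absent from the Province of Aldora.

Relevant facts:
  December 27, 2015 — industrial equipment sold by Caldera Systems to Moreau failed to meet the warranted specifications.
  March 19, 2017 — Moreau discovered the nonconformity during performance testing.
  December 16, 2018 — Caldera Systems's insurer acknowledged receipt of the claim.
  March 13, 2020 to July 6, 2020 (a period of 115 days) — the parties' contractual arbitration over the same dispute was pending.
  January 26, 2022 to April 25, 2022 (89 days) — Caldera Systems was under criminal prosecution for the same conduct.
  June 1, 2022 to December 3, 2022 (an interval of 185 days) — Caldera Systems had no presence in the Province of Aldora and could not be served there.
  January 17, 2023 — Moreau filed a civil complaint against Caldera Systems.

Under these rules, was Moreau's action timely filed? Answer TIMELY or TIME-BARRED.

TIME-BARRED

The claim did not accrue until Moreau discovered the injury on March 19, 2017; the December 27, 2015 act date does not start the clock under the stated rule.
The untolled deadline — 5 years after March 19, 2017 — is March 19, 2022.
Because the pending criminal prosecution ran from January 26, 2022 to April 25, 2022, the deadline is extended by 89 days to June 16, 2022.
Because the defendant's absence from the jurisdiction ran from June 1, 2022 to December 3, 2022, the deadline is extended by 185 days to December 18, 2022.
The pending related arbitration from March 13, 2020 to July 6, 2020 does not toll the period, because no stated rule makes a pending arbitration a tolling event.
The other events in the timeline have no effect on the limitation period under the stated rules.
Moreau filed on January 17, 2023, after the December 18, 2022 deadline, so the action is time-barred.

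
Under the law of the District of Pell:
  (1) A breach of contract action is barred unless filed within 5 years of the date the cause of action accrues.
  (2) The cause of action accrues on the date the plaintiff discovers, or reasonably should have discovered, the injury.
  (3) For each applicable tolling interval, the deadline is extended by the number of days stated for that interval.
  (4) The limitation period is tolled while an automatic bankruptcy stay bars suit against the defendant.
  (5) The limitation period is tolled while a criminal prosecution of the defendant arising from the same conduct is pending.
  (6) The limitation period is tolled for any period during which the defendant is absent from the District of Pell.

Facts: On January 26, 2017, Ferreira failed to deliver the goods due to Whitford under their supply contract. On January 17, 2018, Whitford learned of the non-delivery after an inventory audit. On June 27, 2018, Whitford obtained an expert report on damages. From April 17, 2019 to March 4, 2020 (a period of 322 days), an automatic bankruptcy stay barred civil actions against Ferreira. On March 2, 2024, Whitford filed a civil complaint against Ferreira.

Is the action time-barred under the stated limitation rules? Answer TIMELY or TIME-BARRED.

Under the discovery rule, the claim accrued on January 17, 2018, when Whitford discovered the injury — not on the January 26, 2017 date of the underlying act.
The untolled deadline — 5 years after January 17, 2018 — is January 17, 2023.
Because the automatic bankruptcy stay ran from April 17, 2019 to March 4, 2020, the deadline is extended by 322 days to December 5, 2023.
None of the other events listed affects the running of the period under the stated rules.
Whitford filed on March 2, 2024, after the December 5, 2023 deadline, so the action is time-barred.

TIME-BARRED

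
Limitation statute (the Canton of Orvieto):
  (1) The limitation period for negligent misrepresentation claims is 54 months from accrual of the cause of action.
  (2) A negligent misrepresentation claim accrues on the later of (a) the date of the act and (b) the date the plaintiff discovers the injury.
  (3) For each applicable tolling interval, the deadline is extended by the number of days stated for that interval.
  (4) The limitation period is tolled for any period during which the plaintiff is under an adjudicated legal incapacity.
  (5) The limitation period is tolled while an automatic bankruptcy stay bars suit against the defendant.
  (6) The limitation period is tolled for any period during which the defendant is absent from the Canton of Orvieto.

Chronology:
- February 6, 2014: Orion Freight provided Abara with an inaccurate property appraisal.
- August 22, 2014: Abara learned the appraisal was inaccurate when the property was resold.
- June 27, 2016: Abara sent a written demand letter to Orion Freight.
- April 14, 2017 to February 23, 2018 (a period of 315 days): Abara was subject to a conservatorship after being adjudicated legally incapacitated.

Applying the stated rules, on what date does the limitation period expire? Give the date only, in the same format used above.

January 3, 2020

The claim accrued on August 22, 2014 — the later of the February 6, 2014 act and the August 22, 2014 discovery.
Adding the 54 months base period to August 22, 2014 gives a deadline of February 22, 2019, before any tolling.
The plaintiff's legal incapacity from April 14, 2017 to February 23, 2018 tolled the period for 315 days, extending the deadline to January 3, 2020.
Nothing else in the chronology tolls or restarts the period.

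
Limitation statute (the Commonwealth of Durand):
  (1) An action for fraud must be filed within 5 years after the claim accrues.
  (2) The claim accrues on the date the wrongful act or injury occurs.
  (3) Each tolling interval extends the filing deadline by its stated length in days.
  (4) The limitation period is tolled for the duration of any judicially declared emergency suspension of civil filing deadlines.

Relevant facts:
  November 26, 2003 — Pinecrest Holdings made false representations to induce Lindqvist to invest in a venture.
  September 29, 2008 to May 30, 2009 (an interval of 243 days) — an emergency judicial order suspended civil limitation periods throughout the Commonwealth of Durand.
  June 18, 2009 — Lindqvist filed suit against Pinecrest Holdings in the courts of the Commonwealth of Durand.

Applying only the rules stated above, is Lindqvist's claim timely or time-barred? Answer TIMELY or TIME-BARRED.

TIMELY

The limitation period began to run on November 26, 2003.
The untolled deadline — 5 years after November 26, 2003 — is November 26, 2008.
The period was tolled for 243 days by the emergency suspension of filing deadlines (September 29, 2008 to May 30, 2009), pushing the deadline to July 27, 2009.
The June 18, 2009 filing precedes the July 27, 2009 deadline; the claim is timely.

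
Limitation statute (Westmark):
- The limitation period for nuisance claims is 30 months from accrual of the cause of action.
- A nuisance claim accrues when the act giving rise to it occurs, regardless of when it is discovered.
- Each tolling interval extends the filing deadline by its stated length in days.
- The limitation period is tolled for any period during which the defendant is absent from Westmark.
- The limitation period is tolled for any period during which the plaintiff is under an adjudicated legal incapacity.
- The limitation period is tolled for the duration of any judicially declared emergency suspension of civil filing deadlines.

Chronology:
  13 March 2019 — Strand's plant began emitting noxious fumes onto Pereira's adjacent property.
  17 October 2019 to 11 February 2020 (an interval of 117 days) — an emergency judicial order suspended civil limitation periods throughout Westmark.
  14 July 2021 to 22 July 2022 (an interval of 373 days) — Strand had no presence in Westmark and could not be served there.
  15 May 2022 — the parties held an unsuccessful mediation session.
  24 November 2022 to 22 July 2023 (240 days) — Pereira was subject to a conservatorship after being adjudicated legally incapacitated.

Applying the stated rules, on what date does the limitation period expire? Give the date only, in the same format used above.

13 September 2023

The claim accrued on 13 March 2019, when the wrongful act occurred.
Adding the 30 months base period to 13 March 2019 gives a deadline of 13 September 2021, before any tolling.
Because the emergency suspension of filing deadlines ran from 17 October 2019 to 11 February 2020, the deadline is extended by 117 days to 8 January 2022.
The defendant's absence from the jurisdiction from 14 July 2021 to 22 July 2022 tolled the period for 373 days, extending the deadline to 16 January 2023.
Because the plaintiff's legal incapacity ran from 24 November 2022 to 22 July 2023, the deadline is extended by 240 days to 13 September 2023.
The other events in the timeline have no effect on the limitation period under the stated rules.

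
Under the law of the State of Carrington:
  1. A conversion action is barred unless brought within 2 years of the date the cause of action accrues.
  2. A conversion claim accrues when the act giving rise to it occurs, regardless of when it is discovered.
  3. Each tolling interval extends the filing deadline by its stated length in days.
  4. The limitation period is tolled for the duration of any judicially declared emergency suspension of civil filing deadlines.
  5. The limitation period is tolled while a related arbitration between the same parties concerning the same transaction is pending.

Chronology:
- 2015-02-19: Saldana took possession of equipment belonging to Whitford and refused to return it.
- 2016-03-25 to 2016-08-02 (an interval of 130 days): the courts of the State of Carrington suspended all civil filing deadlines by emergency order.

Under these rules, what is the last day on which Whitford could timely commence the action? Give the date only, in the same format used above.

2017-06-29

The claim accrued on 2015-02-19, when the wrongful act occurred.
The untolled deadline — 2 years after 2015-02-19 — is 2017-02-19.
The period was tolled for 130 days by the emergency suspension of filing deadlines (2016-03-25 to 2016-08-02), pushing the deadline to 2017-06-29.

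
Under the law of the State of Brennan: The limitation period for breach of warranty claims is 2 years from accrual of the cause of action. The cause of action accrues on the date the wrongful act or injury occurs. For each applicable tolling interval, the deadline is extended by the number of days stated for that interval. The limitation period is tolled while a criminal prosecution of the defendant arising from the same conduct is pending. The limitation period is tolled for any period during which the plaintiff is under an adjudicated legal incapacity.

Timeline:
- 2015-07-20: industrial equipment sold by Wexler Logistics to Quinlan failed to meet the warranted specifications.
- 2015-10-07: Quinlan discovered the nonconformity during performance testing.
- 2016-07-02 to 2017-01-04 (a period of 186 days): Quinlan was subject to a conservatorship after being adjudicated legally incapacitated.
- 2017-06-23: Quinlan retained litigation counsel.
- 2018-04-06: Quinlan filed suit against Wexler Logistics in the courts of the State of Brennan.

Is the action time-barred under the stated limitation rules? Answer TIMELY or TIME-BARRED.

Accrual is governed by the date of the act, so the period began to run on 2015-07-20; the later discovery on 2015-10-07 is irrelevant under the stated rule.
The untolled deadline — 2 years after 2015-07-20 — is 2017-07-20.
Because the plaintiff's legal incapacity ran from 2016-07-02 to 2017-01-04, the deadline is extended by 186 days to 2018-01-22.
Nothing else in the chronology tolls or restarts the period.
Quinlan filed on 2018-04-06, after the 2018-01-22 deadline, so the action is time-barred.

TIME-BARRED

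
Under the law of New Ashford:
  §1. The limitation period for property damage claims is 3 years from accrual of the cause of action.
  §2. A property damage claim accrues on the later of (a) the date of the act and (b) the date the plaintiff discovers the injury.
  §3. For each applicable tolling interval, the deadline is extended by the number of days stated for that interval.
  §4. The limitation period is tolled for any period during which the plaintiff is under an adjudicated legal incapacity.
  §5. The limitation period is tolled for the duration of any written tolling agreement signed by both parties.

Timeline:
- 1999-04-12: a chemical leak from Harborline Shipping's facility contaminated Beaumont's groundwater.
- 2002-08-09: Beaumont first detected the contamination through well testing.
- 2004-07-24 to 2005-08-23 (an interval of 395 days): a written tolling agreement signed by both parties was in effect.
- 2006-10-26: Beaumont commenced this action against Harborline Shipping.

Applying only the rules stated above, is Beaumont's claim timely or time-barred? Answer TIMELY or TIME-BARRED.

Taking the later of the act (1999-04-12) and discovery (2002-08-09), the claim accrued on 2002-08-09.
Adding the 3 years base period to 2002-08-09 gives a deadline of 2005-08-09, before any tolling.
The written tolling agreement from 2004-07-24 to 2005-08-23 tolled the period for 395 days, extending the deadline to 2006-09-08.
Beaumont filed on 2006-10-26, after the 2006-09-08 deadline, so the action is time-barred.

TIME-BARRED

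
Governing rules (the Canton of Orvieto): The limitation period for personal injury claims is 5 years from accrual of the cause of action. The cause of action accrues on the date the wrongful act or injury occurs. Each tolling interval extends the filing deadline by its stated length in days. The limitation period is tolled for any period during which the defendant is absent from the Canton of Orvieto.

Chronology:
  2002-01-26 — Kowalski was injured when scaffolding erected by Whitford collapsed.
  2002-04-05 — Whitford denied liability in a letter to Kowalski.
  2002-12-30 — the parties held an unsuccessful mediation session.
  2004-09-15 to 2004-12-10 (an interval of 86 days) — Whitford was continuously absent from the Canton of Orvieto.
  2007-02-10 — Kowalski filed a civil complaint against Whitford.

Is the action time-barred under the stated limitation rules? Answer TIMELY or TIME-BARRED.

TIMELY

The claim accrued on 2002-01-26, when the wrongful act occurred.
5 years from 2002-01-26 is 2007-01-26.
Because the defendant's absence from the jurisdiction ran from 2004-09-15 to 2004-12-10, the deadline is extended by 86 days to 2007-04-22.
Nothing else in the chronology tolls or restarts the period.
Kowalski filed on 2007-02-10, before the 2007-04-22 deadline, so the action is timely.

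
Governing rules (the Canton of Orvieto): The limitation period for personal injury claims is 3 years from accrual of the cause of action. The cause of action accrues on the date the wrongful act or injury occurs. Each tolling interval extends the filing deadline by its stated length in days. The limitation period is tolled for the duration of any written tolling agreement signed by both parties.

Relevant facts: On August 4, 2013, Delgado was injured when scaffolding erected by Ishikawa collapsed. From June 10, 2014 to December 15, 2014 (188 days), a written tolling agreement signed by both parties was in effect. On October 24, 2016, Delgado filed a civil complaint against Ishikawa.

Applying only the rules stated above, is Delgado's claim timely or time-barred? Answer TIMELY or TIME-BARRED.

TIMELY

The cause of action accrued on August 4, 2013, the date of the act.
3 years from August 4, 2013 is August 4, 2016.
The period was tolled for 188 days by the written tolling agreement (June 10, 2014 to December 15, 2014), pushing the deadline to February 8, 2017.
Filing on October 24, 2016 beat the February 8, 2017 deadline — the action is timely.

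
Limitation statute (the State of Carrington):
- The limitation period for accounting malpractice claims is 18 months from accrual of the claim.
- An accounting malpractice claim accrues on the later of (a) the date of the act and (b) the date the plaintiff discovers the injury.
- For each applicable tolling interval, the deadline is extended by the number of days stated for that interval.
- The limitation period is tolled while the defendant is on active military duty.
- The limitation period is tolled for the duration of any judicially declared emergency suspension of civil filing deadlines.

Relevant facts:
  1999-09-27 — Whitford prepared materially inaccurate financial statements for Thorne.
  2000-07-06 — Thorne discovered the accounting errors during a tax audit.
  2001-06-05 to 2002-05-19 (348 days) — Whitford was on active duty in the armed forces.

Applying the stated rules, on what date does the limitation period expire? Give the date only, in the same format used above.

2002-12-20

Because discovery on 2000-07-06 post-dates the 1999-09-27 act, accrual under the later-of rule falls on 2000-07-06.
Adding the 18 months base period to 2000-07-06 gives a deadline of 2002-01-06, before any tolling.
Because the defendant's active military service ran from 2001-06-05 to 2002-05-19, the deadline is extended by 348 days to 2002-12-20.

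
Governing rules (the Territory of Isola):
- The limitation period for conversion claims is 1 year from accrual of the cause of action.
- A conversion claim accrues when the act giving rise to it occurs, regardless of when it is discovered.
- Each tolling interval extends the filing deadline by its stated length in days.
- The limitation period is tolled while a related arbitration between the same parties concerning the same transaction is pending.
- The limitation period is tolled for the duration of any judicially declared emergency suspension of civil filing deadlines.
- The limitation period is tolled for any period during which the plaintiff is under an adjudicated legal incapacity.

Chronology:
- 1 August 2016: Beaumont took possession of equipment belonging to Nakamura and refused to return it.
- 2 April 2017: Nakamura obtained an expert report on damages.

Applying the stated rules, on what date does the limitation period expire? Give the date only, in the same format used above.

1 August 2017

The limitation period began to run on 1 August 2016.
1 year from 1 August 2016 is 1 August 2017.
Nothing else in the chronology tolls or restarts the period.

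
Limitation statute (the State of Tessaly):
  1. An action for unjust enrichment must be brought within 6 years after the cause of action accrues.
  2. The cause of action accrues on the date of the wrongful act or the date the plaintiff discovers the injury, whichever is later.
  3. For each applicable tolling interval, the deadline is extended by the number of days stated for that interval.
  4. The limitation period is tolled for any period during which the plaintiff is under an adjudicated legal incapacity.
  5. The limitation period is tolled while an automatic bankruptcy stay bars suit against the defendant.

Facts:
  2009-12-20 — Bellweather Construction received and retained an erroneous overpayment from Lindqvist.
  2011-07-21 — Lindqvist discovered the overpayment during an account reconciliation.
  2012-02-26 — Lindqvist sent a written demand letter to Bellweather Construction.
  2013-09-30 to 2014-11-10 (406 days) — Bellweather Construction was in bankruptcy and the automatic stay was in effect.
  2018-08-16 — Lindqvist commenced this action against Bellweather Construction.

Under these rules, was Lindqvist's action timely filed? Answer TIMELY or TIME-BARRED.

The claim accrued on 2011-07-21 — the later of the 2009-12-20 act and the 2011-07-21 discovery.
Adding the 6 years base period to 2011-07-21 gives a deadline of 2017-07-21, before any tolling.
The period was tolled for 406 days by the automatic bankruptcy stay (2013-09-30 to 2014-11-10), pushing the deadline to 2018-08-31.
The other events in the timeline have no effect on the limitation period under the stated rules.
The 2018-08-16 filing precedes the 2018-08-31 deadline; the claim is timely.

TIMELY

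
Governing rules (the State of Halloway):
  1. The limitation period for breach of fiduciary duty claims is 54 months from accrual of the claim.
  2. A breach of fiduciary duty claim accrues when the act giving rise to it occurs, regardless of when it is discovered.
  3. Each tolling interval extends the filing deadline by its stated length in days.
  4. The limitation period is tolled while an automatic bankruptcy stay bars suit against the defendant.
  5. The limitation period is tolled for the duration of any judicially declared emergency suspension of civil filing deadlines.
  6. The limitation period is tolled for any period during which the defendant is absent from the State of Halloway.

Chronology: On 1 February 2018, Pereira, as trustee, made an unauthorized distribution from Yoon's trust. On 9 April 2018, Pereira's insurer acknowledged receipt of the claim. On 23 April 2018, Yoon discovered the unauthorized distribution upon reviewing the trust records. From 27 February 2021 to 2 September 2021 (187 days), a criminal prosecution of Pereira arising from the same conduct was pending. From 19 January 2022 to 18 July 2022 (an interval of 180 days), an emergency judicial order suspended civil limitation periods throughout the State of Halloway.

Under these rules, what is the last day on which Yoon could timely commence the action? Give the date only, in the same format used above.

The claim accrued on 1 February 2018, when the wrongful act occurred; under the stated occurrence rule the 23 April 2018 discovery does not delay accrual.
The untolled deadline — 54 months after 1 February 2018 — is 1 August 2022.
The period was tolled for 180 days by the emergency suspension of filing deadlines (19 January 2022 to 18 July 2022), pushing the deadline to 28 January 2023.
Although a criminal prosecution ran from 27 February 2021 to 2 September 2021, the stated rules do not make that a tolling event, so it is disregarded.
Nothing else in the chronology tolls or restarts the period.

28 January 2023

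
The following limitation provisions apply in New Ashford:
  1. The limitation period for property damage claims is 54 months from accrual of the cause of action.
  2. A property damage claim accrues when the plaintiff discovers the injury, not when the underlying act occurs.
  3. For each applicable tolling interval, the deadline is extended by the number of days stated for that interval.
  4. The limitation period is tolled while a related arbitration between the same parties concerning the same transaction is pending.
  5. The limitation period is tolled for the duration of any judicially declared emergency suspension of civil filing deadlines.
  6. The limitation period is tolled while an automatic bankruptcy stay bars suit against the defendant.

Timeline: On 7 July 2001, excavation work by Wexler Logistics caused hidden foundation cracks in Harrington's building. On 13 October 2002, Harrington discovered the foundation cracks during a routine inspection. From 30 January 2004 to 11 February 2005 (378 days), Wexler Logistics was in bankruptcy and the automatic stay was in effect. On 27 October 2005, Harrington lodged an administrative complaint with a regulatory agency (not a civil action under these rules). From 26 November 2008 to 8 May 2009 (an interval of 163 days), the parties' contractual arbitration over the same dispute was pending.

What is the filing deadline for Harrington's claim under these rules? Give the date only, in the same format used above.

25 April 2008

Under the discovery rule, the claim accrued on 13 October 2002, when Harrington discovered the injury — not on the 7 July 2001 date of the underlying act.
54 months from 13 October 2002 is 13 April 2007.
The automatic bankruptcy stay from 30 January 2004 to 11 February 2005 tolled the period for 378 days, extending the deadline to 25 April 2008.
The pending related arbitration starting 26 November 2008 came too late — the period had run on 25 April 2008 — and so does not extend the deadline.
Nothing else in the chronology tolls or restarts the period.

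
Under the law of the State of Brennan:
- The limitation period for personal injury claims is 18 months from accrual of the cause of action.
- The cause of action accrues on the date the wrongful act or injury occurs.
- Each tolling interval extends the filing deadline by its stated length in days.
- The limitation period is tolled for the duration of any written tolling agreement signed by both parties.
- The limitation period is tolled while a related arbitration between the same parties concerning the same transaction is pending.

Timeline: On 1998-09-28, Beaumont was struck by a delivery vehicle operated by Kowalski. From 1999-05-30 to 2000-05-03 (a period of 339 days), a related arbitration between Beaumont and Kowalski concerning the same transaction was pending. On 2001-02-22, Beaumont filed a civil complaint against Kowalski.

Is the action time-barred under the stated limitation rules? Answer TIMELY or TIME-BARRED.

The limitation period began to run on 1998-09-28.
Adding the 18 months base period to 1998-09-28 gives a deadline of 2000-03-28, before any tolling.
The pending related arbitration from 1999-05-30 to 2000-05-03 tolled the period for 339 days, extending the deadline to 2001-03-02.
Filing on 2001-02-22 beat the 2001-03-02 deadline — the action is timely.

TIMELY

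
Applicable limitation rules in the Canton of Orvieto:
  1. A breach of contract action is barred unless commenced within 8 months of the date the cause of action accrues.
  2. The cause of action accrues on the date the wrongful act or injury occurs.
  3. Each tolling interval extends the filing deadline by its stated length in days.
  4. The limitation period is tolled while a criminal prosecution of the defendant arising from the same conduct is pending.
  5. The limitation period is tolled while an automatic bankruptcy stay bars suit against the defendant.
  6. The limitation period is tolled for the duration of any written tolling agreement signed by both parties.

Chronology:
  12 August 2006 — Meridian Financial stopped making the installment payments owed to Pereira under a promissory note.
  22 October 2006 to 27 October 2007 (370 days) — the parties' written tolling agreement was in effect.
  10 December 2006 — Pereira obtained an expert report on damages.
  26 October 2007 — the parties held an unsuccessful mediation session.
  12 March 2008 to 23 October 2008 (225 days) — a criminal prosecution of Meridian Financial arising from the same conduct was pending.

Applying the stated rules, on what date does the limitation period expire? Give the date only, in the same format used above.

The limitation period began to run on 12 August 2006.
Adding the 8 months base period to 12 August 2006 gives a deadline of 12 April 2007, before any tolling.
The period was tolled for 370 days by the written tolling agreement (22 October 2006 to 27 October 2007), pushing the deadline to 16 April 2008.
The period was tolled for 225 days by the pending criminal prosecution (12 March 2008 to 23 October 2008), pushing the deadline to 27 November 2008.
Nothing else in the chronology tolls or restarts the period.

27 November 2008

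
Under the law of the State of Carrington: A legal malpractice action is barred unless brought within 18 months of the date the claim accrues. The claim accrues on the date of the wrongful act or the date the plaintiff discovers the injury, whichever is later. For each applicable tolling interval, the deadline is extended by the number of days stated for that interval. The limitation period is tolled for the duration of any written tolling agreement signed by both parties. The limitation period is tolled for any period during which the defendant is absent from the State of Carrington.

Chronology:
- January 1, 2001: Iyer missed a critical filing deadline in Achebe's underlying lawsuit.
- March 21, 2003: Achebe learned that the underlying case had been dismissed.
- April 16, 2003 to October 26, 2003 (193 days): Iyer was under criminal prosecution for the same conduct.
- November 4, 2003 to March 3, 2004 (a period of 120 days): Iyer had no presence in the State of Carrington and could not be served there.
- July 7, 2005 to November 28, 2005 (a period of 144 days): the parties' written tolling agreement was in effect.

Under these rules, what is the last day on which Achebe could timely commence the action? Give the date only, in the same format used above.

Taking the later of the act (January 1, 2001) and discovery (March 21, 2003), the claim accrued on March 21, 2003.
Adding the 18 months base period to March 21, 2003 gives a deadline of September 21, 2004, before any tolling.
The defendant's absence from the jurisdiction from November 4, 2003 to March 3, 2004 tolled the period for 120 days, extending the deadline to January 19, 2005.
By the time the written tolling agreement began on July 7, 2005, the limitation period had already expired on January 19, 2005; that interval cannot revive it.
The pending criminal prosecution from April 16, 2003 to October 26, 2003 does not toll the period, because no stated rule makes a criminal prosecution a tolling event.

January 19, 2005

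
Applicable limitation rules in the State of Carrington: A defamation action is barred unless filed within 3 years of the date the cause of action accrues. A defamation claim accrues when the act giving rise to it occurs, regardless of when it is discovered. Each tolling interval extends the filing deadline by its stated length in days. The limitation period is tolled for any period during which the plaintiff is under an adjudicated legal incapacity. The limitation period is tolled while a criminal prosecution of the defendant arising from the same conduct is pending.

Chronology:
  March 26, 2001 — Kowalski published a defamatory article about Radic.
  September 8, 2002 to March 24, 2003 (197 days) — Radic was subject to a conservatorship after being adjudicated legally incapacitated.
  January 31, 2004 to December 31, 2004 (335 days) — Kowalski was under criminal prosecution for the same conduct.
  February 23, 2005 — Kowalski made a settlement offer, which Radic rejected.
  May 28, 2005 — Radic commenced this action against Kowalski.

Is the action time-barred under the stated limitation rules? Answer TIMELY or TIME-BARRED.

TIMELY

The claim accrued on March 26, 2001, when the wrongful act occurred.
The untolled deadline — 3 years after March 26, 2001 — is March 26, 2004.
The period was tolled for 197 days by the plaintiff's legal incapacity (September 8, 2002 to March 24, 2003), pushing the deadline to October 9, 2004.
The period was tolled for 335 days by the pending criminal prosecution (January 31, 2004 to December 31, 2004), pushing the deadline to September 9, 2005.
The other events in the timeline have no effect on the limitation period under the stated rules.
Radic filed on May 28, 2005, before the September 9, 2005 deadline, so the action is timely.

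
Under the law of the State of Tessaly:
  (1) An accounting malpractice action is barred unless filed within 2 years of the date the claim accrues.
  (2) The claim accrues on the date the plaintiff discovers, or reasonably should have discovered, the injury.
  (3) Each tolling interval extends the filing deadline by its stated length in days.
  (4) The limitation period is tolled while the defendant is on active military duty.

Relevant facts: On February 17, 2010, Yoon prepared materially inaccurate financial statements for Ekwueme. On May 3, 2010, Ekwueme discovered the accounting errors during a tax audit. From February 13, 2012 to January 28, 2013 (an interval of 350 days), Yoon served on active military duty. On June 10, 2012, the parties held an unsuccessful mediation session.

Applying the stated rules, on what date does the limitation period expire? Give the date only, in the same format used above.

April 18, 2013

Under the discovery rule, the claim accrued on May 3, 2010, when Ekwueme discovered the injury — not on the February 17, 2010 date of the underlying act.
Adding the 2 years base period to May 3, 2010 gives a deadline of May 3, 2012, before any tolling.
The defendant's active military service from February 13, 2012 to January 28, 2013 tolled the period for 350 days, extending the deadline to April 18, 2013.
None of the other events listed affects the running of the period under the stated rules.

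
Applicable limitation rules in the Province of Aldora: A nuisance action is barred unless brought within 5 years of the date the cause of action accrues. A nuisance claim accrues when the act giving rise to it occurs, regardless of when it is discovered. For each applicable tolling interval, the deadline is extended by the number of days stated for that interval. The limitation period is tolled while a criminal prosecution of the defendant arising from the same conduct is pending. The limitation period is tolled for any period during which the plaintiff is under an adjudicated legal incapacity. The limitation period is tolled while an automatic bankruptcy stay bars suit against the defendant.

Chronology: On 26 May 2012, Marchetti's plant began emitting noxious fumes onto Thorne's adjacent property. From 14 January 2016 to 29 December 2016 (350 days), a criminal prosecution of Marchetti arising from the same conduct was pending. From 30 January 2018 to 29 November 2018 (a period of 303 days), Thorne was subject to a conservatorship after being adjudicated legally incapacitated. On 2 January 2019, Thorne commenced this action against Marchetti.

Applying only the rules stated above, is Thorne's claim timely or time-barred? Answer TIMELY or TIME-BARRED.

TIMELY

The limitation period began to run on 26 May 2012.
Adding the 5 years base period to 26 May 2012 gives a deadline of 26 May 2017, before any tolling.
Because the pending criminal prosecution ran from 14 January 2016 to 29 December 2016, the deadline is extended by 350 days to 11 May 2018.
Because the plaintiff's legal incapacity ran from 30 January 2018 to 29 November 2018, the deadline is extended by 303 days to 10 March 2019.
The 2 January 2019 filing precedes the 10 March 2019 deadline; the claim is timely.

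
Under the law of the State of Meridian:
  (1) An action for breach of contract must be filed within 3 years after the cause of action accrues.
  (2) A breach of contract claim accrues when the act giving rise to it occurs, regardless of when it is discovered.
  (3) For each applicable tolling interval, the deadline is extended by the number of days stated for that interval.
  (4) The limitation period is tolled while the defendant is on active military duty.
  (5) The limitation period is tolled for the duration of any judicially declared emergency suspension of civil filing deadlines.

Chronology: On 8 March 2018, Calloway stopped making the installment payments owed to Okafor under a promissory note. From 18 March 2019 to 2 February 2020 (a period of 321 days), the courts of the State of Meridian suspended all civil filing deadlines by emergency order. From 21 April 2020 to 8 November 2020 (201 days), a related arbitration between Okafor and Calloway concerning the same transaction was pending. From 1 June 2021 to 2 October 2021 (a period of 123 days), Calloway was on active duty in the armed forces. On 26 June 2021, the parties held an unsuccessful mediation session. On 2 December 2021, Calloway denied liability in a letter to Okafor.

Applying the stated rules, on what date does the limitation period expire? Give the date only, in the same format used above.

The claim accrued on 8 March 2018, when the wrongful act occurred.
3 years from 8 March 2018 is 8 March 2021.
The emergency suspension of filing deadlines from 18 March 2019 to 2 February 2020 tolled the period for 321 days, extending the deadline to 23 January 2022.
The defendant's active military service from 1 June 2021 to 2 October 2021 tolled the period for 123 days, extending the deadline to 26 May 2022.
No stated provision tolls the period for a pending arbitration, so the interval from 21 April 2020 to 8 November 2020 has no effect on the deadline.
Nothing else in the chronology tolls or restarts the period.

26 May 2022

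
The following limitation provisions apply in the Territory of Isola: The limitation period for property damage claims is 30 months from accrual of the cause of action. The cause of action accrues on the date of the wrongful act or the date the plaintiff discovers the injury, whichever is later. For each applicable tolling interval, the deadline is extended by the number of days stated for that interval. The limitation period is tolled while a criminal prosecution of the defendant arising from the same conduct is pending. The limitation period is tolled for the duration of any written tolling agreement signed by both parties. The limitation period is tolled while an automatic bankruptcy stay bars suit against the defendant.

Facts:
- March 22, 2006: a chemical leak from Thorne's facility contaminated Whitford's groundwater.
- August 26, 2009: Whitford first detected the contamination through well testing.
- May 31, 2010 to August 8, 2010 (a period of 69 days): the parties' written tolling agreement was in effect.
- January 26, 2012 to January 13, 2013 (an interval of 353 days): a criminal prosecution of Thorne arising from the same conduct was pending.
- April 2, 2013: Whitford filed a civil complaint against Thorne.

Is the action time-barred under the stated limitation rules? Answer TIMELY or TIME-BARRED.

The claim accrued on August 26, 2009 — the later of the March 22, 2006 act and the August 26, 2009 discovery.
30 months from August 26, 2009 is February 26, 2012.
The written tolling agreement from May 31, 2010 to August 8, 2010 tolled the period for 69 days, extending the deadline to May 5, 2012.
The period was tolled for 353 days by the pending criminal prosecution (January 26, 2012 to January 13, 2013), pushing the deadline to April 23, 2013.
Whitford filed on April 2, 2013, before the April 23, 2013 deadline, so the action is timely.

TIMELY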